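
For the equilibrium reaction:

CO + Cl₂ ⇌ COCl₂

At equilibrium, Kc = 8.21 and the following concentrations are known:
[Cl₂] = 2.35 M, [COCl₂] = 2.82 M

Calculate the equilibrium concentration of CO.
[CO] = 0.1462 M

Kc = ([COCl₂]) / ([CO] × [Cl₂]) = 8.21
[CO]^1 = (product terms)/(Kc · other reactant terms) = 2.82 / (8.21 · 2.35) = 0.14616
[CO] = 0.1462 M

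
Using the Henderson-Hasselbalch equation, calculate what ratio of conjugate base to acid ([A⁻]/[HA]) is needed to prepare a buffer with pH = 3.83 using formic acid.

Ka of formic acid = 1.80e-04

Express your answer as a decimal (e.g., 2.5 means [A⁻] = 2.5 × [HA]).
[A⁻]/[HA] = 1.217

pKa = −log(1.80e-04) = 3.7447. pH = pKa + log([A⁻]/[HA]). 3.83 = 3.7447 + log(ratio). log(ratio) = 3.83 − 3.7447 = 0.0853. ratio = 10^(0.0853) = 1.217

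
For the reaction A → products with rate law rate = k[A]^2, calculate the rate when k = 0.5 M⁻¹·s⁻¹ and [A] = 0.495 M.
0.1225 M/s

rate = k·[A]^2 = 0.5·(0.495)^2 = 0.5·0.245025 = 0.1225 M/s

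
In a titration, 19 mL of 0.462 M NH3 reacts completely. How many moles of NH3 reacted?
Moles = Molarity × Volume (L)
Moles = 0.462 M × 0.019 L = 0.008778 mol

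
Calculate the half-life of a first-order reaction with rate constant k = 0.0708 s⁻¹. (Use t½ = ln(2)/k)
9.79 s

t½ = ln(2)/k = 0.6931/0.0708 = 9.79 s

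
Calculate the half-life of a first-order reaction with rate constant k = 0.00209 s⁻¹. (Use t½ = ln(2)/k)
331.65 s

t½ = ln(2)/k = 0.6931/0.00209 = 331.65 s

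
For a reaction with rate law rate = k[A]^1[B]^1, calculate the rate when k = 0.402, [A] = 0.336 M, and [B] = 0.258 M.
0.03485 M/s

rate = k·[A]^1·[B]^1 = 0.402·(0.336)^1·(0.258)^1 = 0.402·0.336·0.258 = 0.03485 M/s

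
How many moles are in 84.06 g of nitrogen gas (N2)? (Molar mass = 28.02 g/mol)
Moles = 84.06 g ÷ 28.02 g/mol = 3 mol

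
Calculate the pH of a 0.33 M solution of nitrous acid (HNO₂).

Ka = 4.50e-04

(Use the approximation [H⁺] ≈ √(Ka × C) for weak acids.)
pH = 1.91

[H⁺] = √(Ka × C) = √(4.50e-04 × 0.33) = 1.2186e-02. pH = -log(1.2186e-02)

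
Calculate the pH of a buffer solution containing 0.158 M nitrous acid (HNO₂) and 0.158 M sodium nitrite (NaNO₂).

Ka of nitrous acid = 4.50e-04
pH = 3.35

pKa = -log(4.50e-04) = 3.35. pH = pKa + log([A⁻]/[HA]) = 3.35 + log(0.158/0.158)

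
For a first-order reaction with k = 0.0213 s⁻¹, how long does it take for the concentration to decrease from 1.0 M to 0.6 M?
23.98 s

From ln[A] = ln[A]₀ - k·t: t = ln([A]₀/[A])/k = ln(1.0/0.6)/0.0213 = ln(1.6667)/0.0213 = 0.5108/0.0213 = 23.98 s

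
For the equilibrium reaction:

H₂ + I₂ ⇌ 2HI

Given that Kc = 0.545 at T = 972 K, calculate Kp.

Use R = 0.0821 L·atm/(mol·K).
K_p = 0.5450

Δn = (moles gaseous products) − (moles gaseous reactants) = 0
T = 972 K; RT = 0.0821 × 972 = 79.8012
Kp = Kc·(RT)^Δn = 0.545 × (79.8012)^0 = 0.545 × 1 = 0.5450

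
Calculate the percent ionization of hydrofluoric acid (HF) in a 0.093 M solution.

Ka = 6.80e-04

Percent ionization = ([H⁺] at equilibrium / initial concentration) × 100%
Percent ionization = 8.19%

Let x = [H⁺]. Ka = x²/(C - x) ⇒ x² + (6.80e-04)x - (6.80e-04)(0.093) = 0. x = 7.6196e-03. Percent = (7.6196e-03/0.093) × 100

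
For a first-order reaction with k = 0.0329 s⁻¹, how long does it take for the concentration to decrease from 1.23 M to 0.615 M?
21.07 s

From ln[A] = ln[A]₀ - k·t: t = ln([A]₀/[A])/k = ln(1.23/0.615)/0.0329 = ln(2.0000)/0.0329 = 0.6931/0.0329 = 21.07 s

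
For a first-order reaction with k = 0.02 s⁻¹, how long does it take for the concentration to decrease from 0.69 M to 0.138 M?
80.47 s

From ln[A] = ln[A]₀ - k·t: t = ln([A]₀/[A])/k = ln(0.69/0.138)/0.02 = ln(5.0000)/0.02 = 1.6094/0.02 = 80.47 s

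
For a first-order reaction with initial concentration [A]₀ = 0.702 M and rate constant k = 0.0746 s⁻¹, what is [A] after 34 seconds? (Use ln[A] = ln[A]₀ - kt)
0.0556 M

ln[A] = ln[A]₀ - k·t = ln(0.702) - (0.0746)·(34) = -0.3538 - 2.5364 = -2.8902
[A] = e^(-2.8902) = 0.0556 M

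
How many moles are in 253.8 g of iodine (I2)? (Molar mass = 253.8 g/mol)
Moles = 253.8 g ÷ 253.8 g/mol = 1 mol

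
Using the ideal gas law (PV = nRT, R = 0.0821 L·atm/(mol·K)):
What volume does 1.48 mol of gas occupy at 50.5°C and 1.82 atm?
T = 50.5°C + 273.15 = 323.65 K
V = nRT/P = (1.48 × 0.0821 × 323.65) / 1.82
V = 21.61 L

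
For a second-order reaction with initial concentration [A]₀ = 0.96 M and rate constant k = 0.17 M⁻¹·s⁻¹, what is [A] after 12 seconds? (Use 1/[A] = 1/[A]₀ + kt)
0.3245 M

1/[A] = 1/[A]₀ + k·t = 1/0.96 + (0.17)·(12) = 1.0417 + 2.0400 = 3.0817
[A] = 1/3.0817 = 0.3245 M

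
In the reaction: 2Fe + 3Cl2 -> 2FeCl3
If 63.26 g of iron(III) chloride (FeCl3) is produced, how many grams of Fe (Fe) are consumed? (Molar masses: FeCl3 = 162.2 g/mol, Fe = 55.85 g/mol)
Moles of FeCl3 = 63.26 g ÷ 162.2 g/mol = 0.390012 mol
Mole ratio: 2 mol Fe / 2 mol FeCl3
Moles of Fe = 0.390012 × (2/2) = 0.390012 mol
Mass of Fe = 0.390012 mol × 55.85 g/mol = 21.78 g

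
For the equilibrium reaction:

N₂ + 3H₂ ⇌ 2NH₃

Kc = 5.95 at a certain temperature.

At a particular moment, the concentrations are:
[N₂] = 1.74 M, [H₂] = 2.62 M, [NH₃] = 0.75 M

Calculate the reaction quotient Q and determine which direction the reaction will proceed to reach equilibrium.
Q = 0.018, Q < K, reaction proceeds forward (toward products)

Q = ([NH₃]^2) / ([N₂] × [H₂]^3)
  = ((0.75)^2) / ((1.74)·(2.62)^3) = 0.5625/31.293 = 0.01798
Since Q = 0.01798 < Kc = 5.95, the reaction proceeds forward (toward products) to reach equilibrium.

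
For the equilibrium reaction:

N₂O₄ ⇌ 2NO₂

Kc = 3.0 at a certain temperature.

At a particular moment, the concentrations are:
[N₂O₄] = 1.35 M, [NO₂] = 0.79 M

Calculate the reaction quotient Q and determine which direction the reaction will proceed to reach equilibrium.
Q = 0.462, Q < K, reaction proceeds forward (toward products)

Q = ([NO₂]^2) / ([N₂O₄])
  = ((0.79)^2) / ((1.35)) = 0.6241/1.35 = 0.4623
Since Q = 0.4623 < Kc = 3.0, the reaction proceeds forward (toward products) to reach equilibrium.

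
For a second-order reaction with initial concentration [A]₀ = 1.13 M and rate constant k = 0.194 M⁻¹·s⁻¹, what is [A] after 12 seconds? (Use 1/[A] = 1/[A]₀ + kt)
0.3112 M

1/[A] = 1/[A]₀ + k·t = 1/1.13 + (0.194)·(12) = 0.8850 + 2.3280 = 3.2130
[A] = 1/3.2130 = 0.3112 M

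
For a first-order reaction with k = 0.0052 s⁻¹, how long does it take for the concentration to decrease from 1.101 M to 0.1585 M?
372.73 s

From ln[A] = ln[A]₀ - k·t: t = ln([A]₀/[A])/k = ln(1.101/0.1585)/0.0052 = ln(6.9464)/0.0052 = 1.9382/0.0052 = 372.73 s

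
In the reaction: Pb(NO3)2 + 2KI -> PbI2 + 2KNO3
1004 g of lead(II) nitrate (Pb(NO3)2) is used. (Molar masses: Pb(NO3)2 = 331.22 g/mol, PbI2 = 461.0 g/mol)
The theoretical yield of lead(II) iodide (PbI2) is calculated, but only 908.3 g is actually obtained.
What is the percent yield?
Moles of Pb(NO3)2 = 1004 g ÷ 331.22 g/mol = 3.03122 mol
Mole ratio: 1 mol PbI2 / 1 mol Pb(NO3)2
Moles of PbI2 = 3.03122 × (1/1) = 3.03122 mol
Theoretical yield = 3.03122 mol × 461.0 g/mol = 1397.4 g
Actual yield = 908.3 g
Percent yield = (908.3 / 1397.4) × 100% = 65.0%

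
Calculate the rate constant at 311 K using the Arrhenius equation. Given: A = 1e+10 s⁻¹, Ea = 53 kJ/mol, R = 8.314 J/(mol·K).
1.25e+01 s⁻¹

k = A·exp(-Ea/(R·T)) = 1e+10·exp(-53000/(8.314·311)) = 1e+10·exp(-20.4977) = 1e+10·1.2530e-09 = 1.25e+01 s⁻¹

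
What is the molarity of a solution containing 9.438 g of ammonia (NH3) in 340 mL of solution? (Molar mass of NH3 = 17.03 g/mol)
Moles of NH3 = 9.438 g ÷ 17.03 g/mol = 0.554198 mol
Volume = 340 mL = 0.34 L
Molarity = 0.554198 mol ÷ 0.34 L = 1.63 M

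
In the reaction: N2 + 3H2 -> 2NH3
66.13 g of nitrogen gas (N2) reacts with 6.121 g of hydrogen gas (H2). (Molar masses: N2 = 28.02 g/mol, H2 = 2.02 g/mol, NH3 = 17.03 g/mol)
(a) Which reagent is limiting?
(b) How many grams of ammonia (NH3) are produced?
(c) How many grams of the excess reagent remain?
(a) H2, (b) 34.4 g, (c) 37.83 g

Moles of N2 = 66.13 g ÷ 28.02 g/mol = 2.3601 mol
Moles of H2 = 6.121 g ÷ 2.02 g/mol = 3.0302 mol
Moles ÷ coefficient: N2: 2.3601/1 = 2.36, H2: 3.0302/3 = 1.01
(a) H2 has the smaller value, so H2 is the limiting reagent.
(b) Moles of NH3 = 3.0302 mol H2 × (2/3) = 2.02013 mol; mass = 2.02013 mol × 17.03 g/mol = 34.4 g
(c) N2 consumed = 3.0302 × (1/3) = 1.01007 mol; remaining = 2.3601 − 1.01007 = 1.35003 mol; mass = 1.35003 mol × 28.02 g/mol = 37.83 g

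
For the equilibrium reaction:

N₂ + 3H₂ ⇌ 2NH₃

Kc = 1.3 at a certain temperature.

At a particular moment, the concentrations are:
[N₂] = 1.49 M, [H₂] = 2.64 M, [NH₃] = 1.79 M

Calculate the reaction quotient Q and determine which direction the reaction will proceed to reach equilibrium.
Q = 0.117, Q < K, reaction proceeds forward (toward products)

Q = ([NH₃]^2) / ([N₂] × [H₂]^3)
  = ((1.79)^2) / ((1.49)·(2.64)^3) = 3.2041/27.416 = 0.1169
Since Q = 0.1169 < Kc = 1.3, the reaction proceeds forward (toward products) to reach equilibrium.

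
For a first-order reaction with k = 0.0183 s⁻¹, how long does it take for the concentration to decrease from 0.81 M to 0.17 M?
85.31 s

From ln[A] = ln[A]₀ - k·t: t = ln([A]₀/[A])/k = ln(0.81/0.17)/0.0183 = ln(4.7647)/0.0183 = 1.5612/0.0183 = 85.31 s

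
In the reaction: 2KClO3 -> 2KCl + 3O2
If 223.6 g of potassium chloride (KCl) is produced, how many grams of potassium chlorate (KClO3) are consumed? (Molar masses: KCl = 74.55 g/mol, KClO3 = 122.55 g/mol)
Moles of KCl = 223.6 g ÷ 74.55 g/mol = 2.99933 mol
Mole ratio: 2 mol KClO3 / 2 mol KCl
Moles of KClO3 = 2.99933 × (2/2) = 2.99933 mol
Mass of KClO3 = 2.99933 mol × 122.55 g/mol = 367.6 g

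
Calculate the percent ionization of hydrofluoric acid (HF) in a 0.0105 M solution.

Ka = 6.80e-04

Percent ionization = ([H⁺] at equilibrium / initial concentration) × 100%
Percent ionization = 22.4%

Let x = [H⁺]. Ka = x²/(C - x) ⇒ x² + (6.80e-04)x - (6.80e-04)(0.0105) = 0. x = 2.3536e-03. Percent = (2.3536e-03/0.0105) × 100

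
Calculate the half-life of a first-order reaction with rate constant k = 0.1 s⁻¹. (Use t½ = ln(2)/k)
6.93 s

t½ = ln(2)/k = 0.6931/0.1 = 6.93 s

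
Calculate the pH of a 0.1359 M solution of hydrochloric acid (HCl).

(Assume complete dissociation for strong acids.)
pH = 0.87

[H⁺] = 0.1359 M for strong acid. pH = -log[H⁺] = -log(0.1359)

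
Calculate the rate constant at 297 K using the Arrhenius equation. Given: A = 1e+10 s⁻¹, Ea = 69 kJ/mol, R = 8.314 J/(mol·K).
7.32e-03 s⁻¹

k = A·exp(-Ea/(R·T)) = 1e+10·exp(-69000/(8.314·297)) = 1e+10·exp(-27.9436) = 1e+10·7.3155e-13 = 7.32e-03 s⁻¹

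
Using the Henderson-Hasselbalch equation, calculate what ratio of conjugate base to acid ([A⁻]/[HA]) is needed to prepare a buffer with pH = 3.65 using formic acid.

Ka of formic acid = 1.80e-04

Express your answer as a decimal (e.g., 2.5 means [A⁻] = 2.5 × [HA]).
[A⁻]/[HA] = 0.804

pKa = −log(1.80e-04) = 3.7447. pH = pKa + log([A⁻]/[HA]). 3.65 = 3.7447 + log(ratio). log(ratio) = 3.65 − 3.7447 = -0.0947. ratio = 10^(-0.0947) = 0.804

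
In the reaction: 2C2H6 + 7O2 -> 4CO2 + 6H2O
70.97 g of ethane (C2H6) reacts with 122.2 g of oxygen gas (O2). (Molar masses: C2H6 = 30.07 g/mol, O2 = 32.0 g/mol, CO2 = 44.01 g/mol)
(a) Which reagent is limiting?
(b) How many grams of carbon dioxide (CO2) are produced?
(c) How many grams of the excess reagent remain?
(a) O2, (b) 96.04 g, (c) 38.16 g

Moles of C2H6 = 70.97 g ÷ 30.07 g/mol = 2.36016 mol
Moles of O2 = 122.2 g ÷ 32.0 g/mol = 3.81875 mol
Moles ÷ coefficient: C2H6: 2.36016/2 = 1.18, O2: 3.81875/7 = 0.5455
(a) O2 has the smaller value, so O2 is the limiting reagent.
(b) Moles of CO2 = 3.81875 mol O2 × (4/7) = 2.18214 mol; mass = 2.18214 mol × 44.01 g/mol = 96.04 g
(c) C2H6 consumed = 3.81875 × (2/7) = 1.09107 mol; remaining = 2.36016 − 1.09107 = 1.26909 mol; mass = 1.26909 mol × 30.07 g/mol = 38.16 g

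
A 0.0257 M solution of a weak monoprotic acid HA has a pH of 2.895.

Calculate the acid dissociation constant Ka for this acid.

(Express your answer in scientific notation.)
K_a = 6.64e-05

[H⁺] = 10^(−pH) = 10^(−2.895) = 1.274e-03 M. For HA ⇌ H⁺ + A⁻, Ka = x²/(C − x) = (1.274e-03)²/(0.0257 − 1.274e-03) = 6.64e-05.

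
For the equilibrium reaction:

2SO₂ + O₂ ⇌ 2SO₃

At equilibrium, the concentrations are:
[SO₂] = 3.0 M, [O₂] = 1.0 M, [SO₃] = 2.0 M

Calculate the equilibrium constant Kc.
K_c = 0.4444

Kc = ([SO₃]^2) / ([SO₂]^2 × [O₂])
   = ((2.0)^2) / ((3.0)^2·(1.0))
   = 4 / 9 = 0.4444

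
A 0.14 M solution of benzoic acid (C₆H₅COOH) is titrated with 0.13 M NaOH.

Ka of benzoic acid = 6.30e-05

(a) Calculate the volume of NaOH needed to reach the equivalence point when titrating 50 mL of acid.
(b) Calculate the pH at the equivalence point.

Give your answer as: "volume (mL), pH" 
V = 53.8 mL, pH = 8.51

(a) At equivalence: moles acid = moles base.
moles acid = 0.14 × 0.05 = 0.007 mol; V_NaOH = 0.007/0.13 = 0.05385 L = 53.8 mL.
(b) At equivalence, all acid → conjugate base A⁻ at [A⁻] = 0.007/0.1038 = 0.06741 M.
Kb = Kw/Ka = 1.0e-14/6.30e-05 = 1.587e-10; [OH⁻] = √(Kb·[A⁻]) = 3.271e-06; pOH = 5.49; pH = 14 − pOH = 8.51.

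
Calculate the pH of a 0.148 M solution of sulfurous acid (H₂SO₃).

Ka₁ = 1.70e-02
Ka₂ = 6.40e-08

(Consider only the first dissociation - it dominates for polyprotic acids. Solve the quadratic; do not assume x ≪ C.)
pH = 1.37

x² + Ka₁·x − Ka₁·C = 0 with Ka₁ = 1.70e-02, C = 0.148.
x = (−Ka₁ + √(Ka₁² + 4·Ka₁·C))/2 = 4.2375e-02 M, so pH = 1.37.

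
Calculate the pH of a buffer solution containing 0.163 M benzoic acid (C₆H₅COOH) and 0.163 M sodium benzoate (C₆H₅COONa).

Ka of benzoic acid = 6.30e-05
pH = 4.20

pKa = -log(6.30e-05) = 4.20. pH = pKa + log([A⁻]/[HA]) = 4.20 + log(0.163/0.163)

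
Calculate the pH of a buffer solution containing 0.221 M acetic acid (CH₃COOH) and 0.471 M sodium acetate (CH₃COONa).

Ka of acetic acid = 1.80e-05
pH = 5.07

pKa = -log(1.80e-05) = 4.74. pH = pKa + log([A⁻]/[HA]) = 4.74 + log(0.471/0.221)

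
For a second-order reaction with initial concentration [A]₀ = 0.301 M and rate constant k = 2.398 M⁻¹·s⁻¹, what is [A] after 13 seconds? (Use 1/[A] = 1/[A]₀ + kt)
0.0290 M

1/[A] = 1/[A]₀ + k·t = 1/0.301 + (2.398)·(13) = 3.3223 + 31.1740 = 34.4963
[A] = 1/34.4963 = 0.0290 M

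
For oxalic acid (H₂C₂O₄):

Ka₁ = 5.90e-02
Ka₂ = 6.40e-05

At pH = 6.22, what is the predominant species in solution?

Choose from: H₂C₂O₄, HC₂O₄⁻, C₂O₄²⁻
C₂O₄²⁻

pKa1 = 1.23, pKa2 = 4.19. Each pKa is the crossover between adjacent species; pH = 6.22 lies in the region where C₂O₄²⁻ predominates.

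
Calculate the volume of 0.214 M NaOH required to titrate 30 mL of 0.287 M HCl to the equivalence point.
V_{base} = 40.2 mL

At equivalence: moles acid = moles base.
moles HCl = 0.287 M × 0.03 L = 0.00861 mol
V_NaOH = 0.00861 mol ÷ 0.214 M = 0.04023 L = 40.2 mL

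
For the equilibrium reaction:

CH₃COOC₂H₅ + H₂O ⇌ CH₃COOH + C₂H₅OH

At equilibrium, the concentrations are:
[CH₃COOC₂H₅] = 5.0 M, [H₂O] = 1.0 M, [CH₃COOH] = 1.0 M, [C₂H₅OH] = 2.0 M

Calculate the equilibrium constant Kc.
K_c = 0.4000

Kc = ([CH₃COOH] × [C₂H₅OH]) / ([CH₃COOC₂H₅] × [H₂O])
   = ((1.0)·(2.0)) / ((5.0)·(1.0))
   = 2 / 5 = 0.4000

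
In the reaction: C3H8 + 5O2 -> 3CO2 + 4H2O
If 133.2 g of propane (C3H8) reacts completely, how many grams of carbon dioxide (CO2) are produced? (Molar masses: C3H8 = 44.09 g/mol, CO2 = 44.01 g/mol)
Moles of C3H8 = 133.2 g ÷ 44.09 g/mol = 3.02109 mol
Mole ratio: 3 mol CO2 / 1 mol C3H8
Moles of CO2 = 3.02109 × (3/1) = 9.06328 mol
Mass of CO2 = 9.06328 mol × 44.01 g/mol = 398.9 g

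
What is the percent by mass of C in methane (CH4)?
Mass of C in formula = 12.01 × 1 = 12.01 g/mol
Molar mass = 16.04 g/mol
% C = (12.01/16.04) × 100% = 74.88%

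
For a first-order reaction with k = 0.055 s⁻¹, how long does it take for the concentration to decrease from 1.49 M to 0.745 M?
12.60 s

From ln[A] = ln[A]₀ - k·t: t = ln([A]₀/[A])/k = ln(1.49/0.745)/0.055 = ln(2.0000)/0.055 = 0.6931/0.055 = 12.60 s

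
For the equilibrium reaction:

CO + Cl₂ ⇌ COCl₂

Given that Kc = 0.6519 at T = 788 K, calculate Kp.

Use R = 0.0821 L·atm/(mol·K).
K_p = 0.0101

Δn = (moles gaseous products) − (moles gaseous reactants) = -1
T = 788 K; RT = 0.0821 × 788 = 64.6948
Kp = Kc·(RT)^Δn = 0.6519 × (64.6948)^-1 = 0.6519 × 0.0154572 = 0.0101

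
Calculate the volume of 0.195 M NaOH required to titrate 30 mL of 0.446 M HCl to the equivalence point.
V_{base} = 68.6 mL

At equivalence: moles acid = moles base.
moles HCl = 0.446 M × 0.03 L = 0.01338 mol
V_NaOH = 0.01338 mol ÷ 0.195 M = 0.06862 L = 68.6 mL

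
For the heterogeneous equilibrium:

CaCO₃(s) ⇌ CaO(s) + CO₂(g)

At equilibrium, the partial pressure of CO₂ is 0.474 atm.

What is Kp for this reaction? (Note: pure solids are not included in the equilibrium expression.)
K_p = 0.474

Solids (CaCO₃, CaO) have activity 1 and are excluded.
Kp = P(CO₂) = 0.474.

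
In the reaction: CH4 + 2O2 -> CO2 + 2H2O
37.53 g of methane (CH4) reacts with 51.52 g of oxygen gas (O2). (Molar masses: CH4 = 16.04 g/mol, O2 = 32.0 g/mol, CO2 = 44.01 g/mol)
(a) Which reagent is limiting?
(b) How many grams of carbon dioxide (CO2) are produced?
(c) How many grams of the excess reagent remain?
(a) O2, (b) 35.43 g, (c) 24.62 g

Moles of CH4 = 37.53 g ÷ 16.04 g/mol = 2.33978 mol
Moles of O2 = 51.52 g ÷ 32.0 g/mol = 1.61 mol
Moles ÷ coefficient: CH4: 2.33978/1 = 2.34, O2: 1.61/2 = 0.805
(a) O2 has the smaller value, so O2 is the limiting reagent.
(b) Moles of CO2 = 1.61 mol O2 × (1/2) = 0.805 mol; mass = 0.805 mol × 44.01 g/mol = 35.43 g
(c) CH4 consumed = 1.61 × (1/2) = 0.805 mol; remaining = 2.33978 − 0.805 = 1.53478 mol; mass = 1.53478 mol × 16.04 g/mol = 24.62 g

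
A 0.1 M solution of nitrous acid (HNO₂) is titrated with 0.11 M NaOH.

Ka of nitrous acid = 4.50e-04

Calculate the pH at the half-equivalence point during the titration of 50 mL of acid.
pH = pKa = 3.35

At the half-equivalence point, [HA] = [A⁻], so by Henderson–Hasselbalch pH = pKa + log(1) = pKa.
pKa = −log(4.50e-04) = 3.35.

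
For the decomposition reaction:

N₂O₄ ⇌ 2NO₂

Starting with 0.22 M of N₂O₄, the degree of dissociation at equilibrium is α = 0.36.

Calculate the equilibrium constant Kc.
K_c = 0.1782

x = α·[A]₀ = 0.36 × 0.22 = 0.0792 M dissociated.
At eq: [N₂O₄] = 0.22 − 0.0792 = 0.1408 M; [NO₂] = 2x = 0.1584 M.
Kc = [NO₂]²/[N₂O₄] = (0.1584)²/0.1408 = 0.1782.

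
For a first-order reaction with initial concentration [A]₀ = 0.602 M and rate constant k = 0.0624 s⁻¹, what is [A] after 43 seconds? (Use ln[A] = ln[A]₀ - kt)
0.0411 M

ln[A] = ln[A]₀ - k·t = ln(0.602) - (0.0624)·(43) = -0.5075 - 2.6832 = -3.1907
[A] = e^(-3.1907) = 0.0411 M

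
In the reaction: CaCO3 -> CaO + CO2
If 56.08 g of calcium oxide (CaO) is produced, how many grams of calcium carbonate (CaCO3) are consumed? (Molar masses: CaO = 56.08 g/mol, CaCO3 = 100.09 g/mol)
Moles of CaO = 56.08 g ÷ 56.08 g/mol = 1 mol
Mole ratio: 1 mol CaCO3 / 1 mol CaO
Moles of CaCO3 = 1 × (1/1) = 1 mol
Mass of CaCO3 = 1 mol × 100.09 g/mol = 100.1 g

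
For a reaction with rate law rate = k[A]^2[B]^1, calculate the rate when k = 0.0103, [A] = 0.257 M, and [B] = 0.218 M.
0.0001483 M/s

rate = k·[A]^2·[B]^1 = 0.0103·(0.257)^2·(0.218)^1 = 0.0103·0.066049·0.218 = 0.0001483 M/s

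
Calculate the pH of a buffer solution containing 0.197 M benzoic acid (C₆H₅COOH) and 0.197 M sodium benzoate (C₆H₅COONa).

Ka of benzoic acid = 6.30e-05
pH = 4.20

pKa = -log(6.30e-05) = 4.20. pH = pKa + log([A⁻]/[HA]) = 4.20 + log(0.197/0.197)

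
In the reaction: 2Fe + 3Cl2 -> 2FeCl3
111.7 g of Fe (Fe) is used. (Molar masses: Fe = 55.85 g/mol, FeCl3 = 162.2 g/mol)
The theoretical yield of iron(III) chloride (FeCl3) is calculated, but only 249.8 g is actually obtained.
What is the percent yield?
Moles of Fe = 111.7 g ÷ 55.85 g/mol = 2 mol
Mole ratio: 2 mol FeCl3 / 2 mol Fe
Moles of FeCl3 = 2 × (2/2) = 2 mol
Theoretical yield = 2 mol × 162.2 g/mol = 324.4 g
Actual yield = 249.8 g
Percent yield = (249.8 / 324.4) × 100% = 77.0%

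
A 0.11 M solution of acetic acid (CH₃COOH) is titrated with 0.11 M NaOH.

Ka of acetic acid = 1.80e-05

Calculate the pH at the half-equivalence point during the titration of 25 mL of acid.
pH = pKa = 4.74

At the half-equivalence point, [HA] = [A⁻], so by Henderson–Hasselbalch pH = pKa + log(1) = pKa.
pKa = −log(1.80e-05) = 4.74.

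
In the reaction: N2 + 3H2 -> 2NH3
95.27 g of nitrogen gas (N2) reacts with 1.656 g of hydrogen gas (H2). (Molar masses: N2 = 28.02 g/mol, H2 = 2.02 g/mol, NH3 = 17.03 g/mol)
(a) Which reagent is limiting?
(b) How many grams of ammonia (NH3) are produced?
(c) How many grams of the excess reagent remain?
(a) H2, (b) 9.307 g, (c) 87.61 g

Moles of N2 = 95.27 g ÷ 28.02 g/mol = 3.40007 mol
Moles of H2 = 1.656 g ÷ 2.02 g/mol = 0.819802 mol
Moles ÷ coefficient: N2: 3.40007/1 = 3.4, H2: 0.819802/3 = 0.2733
(a) H2 has the smaller value, so H2 is the limiting reagent.
(b) Moles of NH3 = 0.819802 mol H2 × (2/3) = 0.546535 mol; mass = 0.546535 mol × 17.03 g/mol = 9.307 g
(c) N2 consumed = 0.819802 × (1/3) = 0.273267 mol; remaining = 3.40007 − 0.273267 = 3.1268 mol; mass = 3.1268 mol × 28.02 g/mol = 87.61 g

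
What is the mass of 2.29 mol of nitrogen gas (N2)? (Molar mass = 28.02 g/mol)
Mass = 2.29 mol × 28.02 g/mol = 64.17 g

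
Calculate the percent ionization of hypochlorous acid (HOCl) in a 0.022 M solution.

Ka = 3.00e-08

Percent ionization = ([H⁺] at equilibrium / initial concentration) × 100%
Percent ionization = 0.117%

Let x = [H⁺]. Ka = x²/(C - x) ⇒ x² + (3.00e-08)x - (3.00e-08)(0.022) = 0. x = 2.5675e-05. Percent = (2.5675e-05/0.022) × 100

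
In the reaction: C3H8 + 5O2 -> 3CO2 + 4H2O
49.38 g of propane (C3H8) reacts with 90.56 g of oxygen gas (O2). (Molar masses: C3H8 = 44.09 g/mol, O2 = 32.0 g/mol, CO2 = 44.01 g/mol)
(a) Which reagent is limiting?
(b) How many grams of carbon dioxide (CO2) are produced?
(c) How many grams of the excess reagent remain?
(a) O2, (b) 74.73 g, (c) 24.43 g

Moles of C3H8 = 49.38 g ÷ 44.09 g/mol = 1.11998 mol
Moles of O2 = 90.56 g ÷ 32.0 g/mol = 2.83 mol
Moles ÷ coefficient: C3H8: 1.11998/1 = 1.12, O2: 2.83/5 = 0.566
(a) O2 has the smaller value, so O2 is the limiting reagent.
(b) Moles of CO2 = 2.83 mol O2 × (3/5) = 1.698 mol; mass = 1.698 mol × 44.01 g/mol = 74.73 g
(c) C3H8 consumed = 2.83 × (1/5) = 0.566 mol; remaining = 1.11998 − 0.566 = 0.553982 mol; mass = 0.553982 mol × 44.09 g/mol = 24.43 g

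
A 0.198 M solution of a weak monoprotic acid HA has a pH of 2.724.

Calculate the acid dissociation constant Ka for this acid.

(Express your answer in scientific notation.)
K_a = 1.82e-05

[H⁺] = 10^(−pH) = 10^(−2.724) = 1.888e-03 M. For HA ⇌ H⁺ + A⁻, Ka = x²/(C − x) = (1.888e-03)²/(0.198 − 1.888e-03) = 1.82e-05.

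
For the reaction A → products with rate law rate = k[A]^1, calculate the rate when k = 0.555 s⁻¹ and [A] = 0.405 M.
0.2248 M/s

rate = k·[A]^1 = 0.555·(0.405)^1 = 0.555·0.405 = 0.2248 M/s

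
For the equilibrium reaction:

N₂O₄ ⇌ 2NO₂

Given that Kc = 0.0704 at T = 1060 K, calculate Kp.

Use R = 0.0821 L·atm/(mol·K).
K_p = 6.1266

Δn = (moles gaseous products) − (moles gaseous reactants) = 1
T = 1060 K; RT = 0.0821 × 1060 = 87.026
Kp = Kc·(RT)^Δn = 0.0704 × (87.026)^1 = 0.0704 × 87.026 = 6.1266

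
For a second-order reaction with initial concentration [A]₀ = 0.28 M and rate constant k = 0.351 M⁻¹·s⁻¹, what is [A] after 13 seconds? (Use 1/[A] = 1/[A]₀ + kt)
0.1229 M

1/[A] = 1/[A]₀ + k·t = 1/0.28 + (0.351)·(13) = 3.5714 + 4.5630 = 8.1344
[A] = 1/8.1344 = 0.1229 M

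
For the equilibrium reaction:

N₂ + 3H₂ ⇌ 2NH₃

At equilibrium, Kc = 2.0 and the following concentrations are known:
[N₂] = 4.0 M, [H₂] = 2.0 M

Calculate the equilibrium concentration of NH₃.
[NH₃] = 8.0000 M

Kc = ([NH₃]^2) / ([N₂] × [H₂]^3) = 2.0
[NH₃]^2 = Kc · (reactant terms)/(other product terms) = 2.0 · 32 / 1 = 64
[NH₃] = (64)^(1/2) = 8.0000 M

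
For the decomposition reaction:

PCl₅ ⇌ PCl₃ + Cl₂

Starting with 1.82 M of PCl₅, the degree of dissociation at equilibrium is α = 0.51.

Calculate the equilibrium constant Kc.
K_c = 0.9661

x = α·[A]₀ = 0.51 × 1.82 = 0.9282 M dissociated.
At eq: [PCl₅] = 1.82 − 0.9282 = 0.8918 M; [PCl₃] = [Cl₂] = x = 0.9282 M.
Kc = [PCl₃][Cl₂]/[PCl₅] = (0.9282)²/0.8918 = 0.9661.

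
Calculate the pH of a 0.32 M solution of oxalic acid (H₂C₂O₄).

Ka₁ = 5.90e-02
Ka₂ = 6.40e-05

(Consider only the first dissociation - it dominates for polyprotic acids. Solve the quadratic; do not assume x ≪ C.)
pH = 0.95

x² + Ka₁·x − Ka₁·C = 0 with Ka₁ = 5.90e-02, C = 0.32.
x = (−Ka₁ + √(Ka₁² + 4·Ka₁·C))/2 = 1.1104e-01 M, so pH = 0.95.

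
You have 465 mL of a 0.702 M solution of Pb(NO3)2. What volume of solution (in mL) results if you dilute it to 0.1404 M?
Using M₁V₁ = M₂V₂:
0.702 × 465 = 0.1404 × V₂
V₂ = (0.702 × 465) / 0.1404 = 2325 mL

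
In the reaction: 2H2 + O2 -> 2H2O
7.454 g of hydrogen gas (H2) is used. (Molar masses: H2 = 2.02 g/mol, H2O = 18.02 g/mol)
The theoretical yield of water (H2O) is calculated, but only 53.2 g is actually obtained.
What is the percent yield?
Moles of H2 = 7.454 g ÷ 2.02 g/mol = 3.6901 mol
Mole ratio: 2 mol H2O / 2 mol H2
Moles of H2O = 3.6901 × (2/2) = 3.6901 mol
Theoretical yield = 3.6901 mol × 18.02 g/mol = 66.496 g
Actual yield = 53.2 g
Percent yield = (53.2 / 66.496) × 100% = 80.0%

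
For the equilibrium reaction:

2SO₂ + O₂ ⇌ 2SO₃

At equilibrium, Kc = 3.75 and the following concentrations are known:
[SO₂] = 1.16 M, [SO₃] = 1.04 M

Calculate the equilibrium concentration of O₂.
[O₂] = 0.2143 M

Kc = ([SO₃]^2) / ([SO₂]^2 × [O₂]) = 3.75
[O₂]^1 = (product terms)/(Kc · other reactant terms) = 1.0816 / (3.75 · 1.3456) = 0.21435
[O₂] = 0.2143 M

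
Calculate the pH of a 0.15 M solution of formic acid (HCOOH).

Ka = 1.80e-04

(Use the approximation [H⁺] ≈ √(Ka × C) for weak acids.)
pH = 2.28

[H⁺] = √(Ka × C) = √(1.80e-04 × 0.15) = 5.1962e-03. pH = -log(5.1962e-03)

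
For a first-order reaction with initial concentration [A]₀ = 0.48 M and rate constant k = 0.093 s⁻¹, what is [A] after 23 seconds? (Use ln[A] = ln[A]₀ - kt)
0.0565 M

ln[A] = ln[A]₀ - k·t = ln(0.48) - (0.093)·(23) = -0.7340 - 2.1390 = -2.8730
[A] = e^(-2.8730) = 0.0565 M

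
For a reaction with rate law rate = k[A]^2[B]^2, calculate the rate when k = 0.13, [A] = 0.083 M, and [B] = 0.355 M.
0.0001129 M/s

rate = k·[A]^2·[B]^2 = 0.13·(0.083)^2·(0.355)^2 = 0.13·0.006889·0.126025 = 0.0001129 M/s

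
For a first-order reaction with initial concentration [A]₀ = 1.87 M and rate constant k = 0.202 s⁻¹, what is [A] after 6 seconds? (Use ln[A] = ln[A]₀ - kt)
0.5565 M

ln[A] = ln[A]₀ - k·t = ln(1.87) - (0.202)·(6) = 0.6259 - 1.2120 = -0.5861
[A] = e^(-0.5861) = 0.5565 M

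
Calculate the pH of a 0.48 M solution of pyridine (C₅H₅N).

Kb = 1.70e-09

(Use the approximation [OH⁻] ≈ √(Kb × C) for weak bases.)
pH = 9.46

[OH⁻] = √(Kb × C) = √(1.70e-09 × 0.48) = 2.8566e-05. pOH = 4.54, pH = 14 - pOH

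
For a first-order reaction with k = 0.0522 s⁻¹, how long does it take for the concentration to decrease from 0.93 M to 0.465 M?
13.28 s

From ln[A] = ln[A]₀ - k·t: t = ln([A]₀/[A])/k = ln(0.93/0.465)/0.0522 = ln(2.0000)/0.0522 = 0.6931/0.0522 = 13.28 s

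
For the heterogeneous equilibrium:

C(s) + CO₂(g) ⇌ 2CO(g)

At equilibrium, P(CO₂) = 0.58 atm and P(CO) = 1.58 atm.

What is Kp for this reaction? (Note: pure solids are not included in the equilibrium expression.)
K_p = 4.304

Solid C is excluded.
Kp = P(CO)²/P(CO₂) = (1.58)²/0.58 = 2.496/0.58 = 4.304.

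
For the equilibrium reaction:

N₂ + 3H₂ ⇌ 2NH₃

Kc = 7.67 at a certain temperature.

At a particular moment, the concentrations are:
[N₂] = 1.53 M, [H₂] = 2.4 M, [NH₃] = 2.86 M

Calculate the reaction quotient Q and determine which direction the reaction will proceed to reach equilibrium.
Q = 0.387, Q < K, reaction proceeds forward (toward products)

Q = ([NH₃]^2) / ([N₂] × [H₂]^3)
  = ((2.86)^2) / ((1.53)·(2.4)^3) = 8.1796/21.151 = 0.3867
Since Q = 0.3867 < Kc = 7.67, the reaction proceeds forward (toward products) to reach equilibrium.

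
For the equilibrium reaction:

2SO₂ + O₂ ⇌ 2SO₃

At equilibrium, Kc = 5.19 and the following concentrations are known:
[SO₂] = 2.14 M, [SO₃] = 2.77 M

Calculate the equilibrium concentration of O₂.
[O₂] = 0.3228 M

Kc = ([SO₃]^2) / ([SO₂]^2 × [O₂]) = 5.19
[O₂]^1 = (product terms)/(Kc · other reactant terms) = 7.6729 / (5.19 · 4.5796) = 0.32282
[O₂] = 0.3228 M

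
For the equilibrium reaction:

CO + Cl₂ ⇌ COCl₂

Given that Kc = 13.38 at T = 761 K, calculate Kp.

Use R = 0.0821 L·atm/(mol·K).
K_p = 0.2142

Δn = (moles gaseous products) − (moles gaseous reactants) = -1
T = 761 K; RT = 0.0821 × 761 = 62.4781
Kp = Kc·(RT)^Δn = 13.38 × (62.4781)^-1 = 13.38 × 0.0160056 = 0.2142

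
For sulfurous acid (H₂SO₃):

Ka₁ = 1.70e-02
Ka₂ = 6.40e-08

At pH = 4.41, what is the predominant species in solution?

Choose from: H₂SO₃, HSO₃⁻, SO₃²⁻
HSO₃⁻

pKa1 = 1.77, pKa2 = 7.19. Each pKa is the crossover between adjacent species; pH = 4.41 lies in the region where HSO₃⁻ predominates.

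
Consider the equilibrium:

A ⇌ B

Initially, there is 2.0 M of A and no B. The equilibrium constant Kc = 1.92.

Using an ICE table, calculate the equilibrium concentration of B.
[B] = 1.315 M

ICE: [A] = 2.0 − x, [B] = x.
Kc = x/(2.0 − x) = 1.92 ⇒ x = 1.92·2.0/(1 + 1.92) = 3.84/2.92 = 1.315.
[B] = x = 1.315 M.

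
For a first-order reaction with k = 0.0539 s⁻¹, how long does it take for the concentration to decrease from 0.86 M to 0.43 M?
12.86 s

From ln[A] = ln[A]₀ - k·t: t = ln([A]₀/[A])/k = ln(0.86/0.43)/0.0539 = ln(2.0000)/0.0539 = 0.6931/0.0539 = 12.86 s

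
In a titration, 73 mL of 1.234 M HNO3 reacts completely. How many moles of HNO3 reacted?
Moles = Molarity × Volume (L)
Moles = 1.234 M × 0.073 L = 0.09008 mol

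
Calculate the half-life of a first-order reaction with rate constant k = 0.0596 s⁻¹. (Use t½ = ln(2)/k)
11.63 s

t½ = ln(2)/k = 0.6931/0.0596 = 11.63 s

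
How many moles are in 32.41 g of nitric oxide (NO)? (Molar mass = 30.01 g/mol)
Moles = 32.41 g ÷ 30.01 g/mol = 1.08 mol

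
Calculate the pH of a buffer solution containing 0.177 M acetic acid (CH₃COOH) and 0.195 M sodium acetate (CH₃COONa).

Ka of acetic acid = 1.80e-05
pH = 4.79

pKa = -log(1.80e-05) = 4.74. pH = pKa + log([A⁻]/[HA]) = 4.74 + log(0.195/0.177)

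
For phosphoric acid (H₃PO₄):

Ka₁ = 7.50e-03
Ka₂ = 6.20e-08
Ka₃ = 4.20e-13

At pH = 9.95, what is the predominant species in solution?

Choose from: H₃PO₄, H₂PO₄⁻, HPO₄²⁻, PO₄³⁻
HPO₄²⁻

pKa1 = 2.12, pKa2 = 7.21, pKa3 = 12.38. Each pKa is the crossover between adjacent species; pH = 9.95 lies in the region where HPO₄²⁻ predominates.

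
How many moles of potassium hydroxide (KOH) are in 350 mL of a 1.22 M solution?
Moles = Molarity × Volume (L)
Moles = 1.22 M × 0.35 L = 0.427 mol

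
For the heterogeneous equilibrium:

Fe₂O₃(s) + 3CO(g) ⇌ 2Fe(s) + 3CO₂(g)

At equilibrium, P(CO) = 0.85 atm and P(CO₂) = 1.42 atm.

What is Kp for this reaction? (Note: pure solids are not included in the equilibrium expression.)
K_p = 4.662

Solids (Fe₂O₃, Fe) are excluded.
Kp = P(CO₂)³/P(CO)³ = (1.42)³/(0.85)³ = 2.863/0.6141 = 4.662.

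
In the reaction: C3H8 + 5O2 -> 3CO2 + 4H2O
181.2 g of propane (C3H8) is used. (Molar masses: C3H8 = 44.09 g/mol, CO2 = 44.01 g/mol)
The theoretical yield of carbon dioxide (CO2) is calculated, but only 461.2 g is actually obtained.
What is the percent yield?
Moles of C3H8 = 181.2 g ÷ 44.09 g/mol = 4.10978 mol
Mole ratio: 3 mol CO2 / 1 mol C3H8
Moles of CO2 = 4.10978 × (3/1) = 12.3293 mol
Theoretical yield = 12.3293 mol × 44.01 g/mol = 542.61 g
Actual yield = 461.2 g
Percent yield = (461.2 / 542.61) × 100% = 85.0%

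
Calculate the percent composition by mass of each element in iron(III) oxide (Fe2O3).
Fe: 69.94%, O: 30.06%

Molar mass of Fe2O3 = 159.7 g/mol
% Fe = (2 × 55.85) / 159.7 × 100% = 111.7 / 159.7 × 100% = 69.94%
% O = (3 × 16.0) / 159.7 × 100% = 48 / 159.7 × 100% = 30.06%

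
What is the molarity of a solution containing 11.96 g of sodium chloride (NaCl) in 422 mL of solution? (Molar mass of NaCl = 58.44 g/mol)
Moles of NaCl = 11.96 g ÷ 58.44 g/mol = 0.204654 mol
Volume = 422 mL = 0.422 L
Molarity = 0.204654 mol ÷ 0.422 L = 0.485 M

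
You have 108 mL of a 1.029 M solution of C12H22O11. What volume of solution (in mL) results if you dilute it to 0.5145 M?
Using M₁V₁ = M₂V₂:
1.029 × 108 = 0.5145 × V₂
V₂ = (1.029 × 108) / 0.5145 = 216 mL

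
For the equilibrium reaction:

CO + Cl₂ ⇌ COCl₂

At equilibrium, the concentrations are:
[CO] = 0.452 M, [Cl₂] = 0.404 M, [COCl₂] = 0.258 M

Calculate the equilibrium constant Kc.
K_c = 1.4129

Kc = ([COCl₂]) / ([CO] × [Cl₂])
   = ((0.258)) / ((0.452)·(0.404))
   = 0.258 / 0.18261 = 1.4129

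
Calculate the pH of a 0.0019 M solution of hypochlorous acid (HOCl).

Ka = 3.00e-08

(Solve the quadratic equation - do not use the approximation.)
pH = 5.12

x² + Ka×x - Ka×C = 0. Using quadratic formula: [H⁺] = 7.5348e-06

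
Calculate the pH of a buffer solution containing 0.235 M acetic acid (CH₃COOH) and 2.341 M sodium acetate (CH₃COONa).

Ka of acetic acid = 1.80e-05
pH = 5.74

pKa = -log(1.80e-05) = 4.74. pH = pKa + log([A⁻]/[HA]) = 4.74 + log(2.341/0.235)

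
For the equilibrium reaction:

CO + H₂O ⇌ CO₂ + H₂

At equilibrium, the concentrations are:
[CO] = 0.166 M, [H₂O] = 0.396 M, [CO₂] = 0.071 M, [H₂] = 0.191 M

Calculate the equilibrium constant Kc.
K_c = 0.2063

Kc = ([CO₂] × [H₂]) / ([CO] × [H₂O])
   = ((0.071)·(0.191)) / ((0.166)·(0.396))
   = 0.013561 / 0.065736 = 0.2063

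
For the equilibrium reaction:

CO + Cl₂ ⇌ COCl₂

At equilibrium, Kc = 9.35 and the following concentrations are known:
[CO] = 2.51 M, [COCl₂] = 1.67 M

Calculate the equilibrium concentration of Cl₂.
[Cl₂] = 0.0712 M

Kc = ([COCl₂]) / ([CO] × [Cl₂]) = 9.35
[Cl₂]^1 = (product terms)/(Kc · other reactant terms) = 1.67 / (9.35 · 2.51) = 0.071159
[Cl₂] = 0.0712 M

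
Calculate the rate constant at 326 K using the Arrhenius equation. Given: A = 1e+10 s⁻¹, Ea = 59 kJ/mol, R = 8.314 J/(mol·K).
3.52e+00 s⁻¹

k = A·exp(-Ea/(R·T)) = 1e+10·exp(-59000/(8.314·326)) = 1e+10·exp(-21.7683) = 1e+10·3.5168e-10 = 3.52e+00 s⁻¹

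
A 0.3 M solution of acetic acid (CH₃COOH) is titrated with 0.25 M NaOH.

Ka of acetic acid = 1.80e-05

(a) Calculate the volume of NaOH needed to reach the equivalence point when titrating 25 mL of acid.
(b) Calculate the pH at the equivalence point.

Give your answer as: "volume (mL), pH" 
V = 30.0 mL, pH = 8.94

(a) At equivalence: moles acid = moles base.
moles acid = 0.3 × 0.025 = 0.0075 mol; V_NaOH = 0.0075/0.25 = 0.03 L = 30.0 mL.
(b) At equivalence, all acid → conjugate base A⁻ at [A⁻] = 0.0075/0.055 = 0.1364 M.
Kb = Kw/Ka = 1.0e-14/1.80e-05 = 5.556e-10; [OH⁻] = √(Kb·[A⁻]) = 8.704e-06; pOH = 5.06; pH = 14 − pOH = 8.94.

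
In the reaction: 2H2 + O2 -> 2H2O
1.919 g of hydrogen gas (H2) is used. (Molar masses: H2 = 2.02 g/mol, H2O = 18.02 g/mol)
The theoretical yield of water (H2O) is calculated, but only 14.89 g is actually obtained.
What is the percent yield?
Moles of H2 = 1.919 g ÷ 2.02 g/mol = 0.95 mol
Mole ratio: 2 mol H2O / 2 mol H2
Moles of H2O = 0.95 × (2/2) = 0.95 mol
Theoretical yield = 0.95 mol × 18.02 g/mol = 17.119 g
Actual yield = 14.89 g
Percent yield = (14.89 / 17.119) × 100% = 87.0%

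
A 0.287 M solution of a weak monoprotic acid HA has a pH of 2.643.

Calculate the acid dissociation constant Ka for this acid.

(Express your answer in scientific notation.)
K_a = 1.82e-05

[H⁺] = 10^(−pH) = 10^(−2.643) = 2.275e-03 M. For HA ⇌ H⁺ + A⁻, Ka = x²/(C − x) = (2.275e-03)²/(0.287 − 2.275e-03) = 1.82e-05.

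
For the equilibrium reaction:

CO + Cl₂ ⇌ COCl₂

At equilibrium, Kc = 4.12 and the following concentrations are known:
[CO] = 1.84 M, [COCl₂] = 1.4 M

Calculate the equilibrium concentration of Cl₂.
[Cl₂] = 0.1847 M

Kc = ([COCl₂]) / ([CO] × [Cl₂]) = 4.12
[Cl₂]^1 = (product terms)/(Kc · other reactant terms) = 1.4 / (4.12 · 1.84) = 0.18468
[Cl₂] = 0.1847 M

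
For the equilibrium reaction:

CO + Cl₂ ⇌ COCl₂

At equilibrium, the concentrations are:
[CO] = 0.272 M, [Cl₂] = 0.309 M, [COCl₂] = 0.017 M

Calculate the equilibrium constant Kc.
K_c = 0.2023

Kc = ([COCl₂]) / ([CO] × [Cl₂])
   = ((0.017)) / ((0.272)·(0.309))
   = 0.017 / 0.084048 = 0.2023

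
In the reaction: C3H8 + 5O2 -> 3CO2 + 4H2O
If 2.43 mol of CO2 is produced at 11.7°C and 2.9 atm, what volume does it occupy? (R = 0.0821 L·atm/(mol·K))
T = 11.7°C + 273.15 = 284.85 K
V = nRT/P = (2.43 × 0.0821 × 284.85) / 2.9
V = 19.60 L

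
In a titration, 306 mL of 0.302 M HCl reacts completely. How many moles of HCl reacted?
Moles = Molarity × Volume (L)
Moles = 0.302 M × 0.306 L = 0.09241 mol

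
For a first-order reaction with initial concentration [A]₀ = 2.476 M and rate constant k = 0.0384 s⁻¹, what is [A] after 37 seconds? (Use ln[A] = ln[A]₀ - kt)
0.5980 M

ln[A] = ln[A]₀ - k·t = ln(2.476) - (0.0384)·(37) = 0.9066 - 1.4208 = -0.5142
[A] = e^(-0.5142) = 0.5980 M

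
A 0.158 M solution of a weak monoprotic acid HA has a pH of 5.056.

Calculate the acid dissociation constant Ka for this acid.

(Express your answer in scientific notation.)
K_a = 4.89e-10

[H⁺] = 10^(−pH) = 10^(−5.056) = 8.790e-06 M. For HA ⇌ H⁺ + A⁻, Ka = x²/(C − x) = (8.790e-06)²/(0.158 − 8.790e-06) = 4.89e-10.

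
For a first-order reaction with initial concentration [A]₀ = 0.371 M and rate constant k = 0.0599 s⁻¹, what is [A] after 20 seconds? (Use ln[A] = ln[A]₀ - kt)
0.1120 M

ln[A] = ln[A]₀ - k·t = ln(0.371) - (0.0599)·(20) = -0.9916 - 1.1980 = -2.1896
[A] = e^(-2.1896) = 0.1120 M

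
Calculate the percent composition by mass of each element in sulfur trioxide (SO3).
S: 40.05%, O: 59.95%

Molar mass of SO3 = 80.07 g/mol
% S = (1 × 32.07) / 80.07 × 100% = 32.07 / 80.07 × 100% = 40.05%
% O = (3 × 16.0) / 80.07 × 100% = 48 / 80.07 × 100% = 59.95%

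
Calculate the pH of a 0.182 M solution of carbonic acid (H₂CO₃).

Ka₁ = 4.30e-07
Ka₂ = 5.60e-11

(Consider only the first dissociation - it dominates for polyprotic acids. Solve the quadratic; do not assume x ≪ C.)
pH = 3.55

x² + Ka₁·x − Ka₁·C = 0 with Ka₁ = 4.30e-07, C = 0.182.
x = (−Ka₁ + √(Ka₁² + 4·Ka₁·C))/2 = 2.7953e-04 M, so pH = 3.55.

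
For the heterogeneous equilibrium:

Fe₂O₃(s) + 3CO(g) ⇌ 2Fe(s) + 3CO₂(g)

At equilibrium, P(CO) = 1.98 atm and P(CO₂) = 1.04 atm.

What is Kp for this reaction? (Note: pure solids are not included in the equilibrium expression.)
K_p = 0.145

Solids (Fe₂O₃, Fe) are excluded.
Kp = P(CO₂)³/P(CO)³ = (1.04)³/(1.98)³ = 1.125/7.762 = 0.145.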